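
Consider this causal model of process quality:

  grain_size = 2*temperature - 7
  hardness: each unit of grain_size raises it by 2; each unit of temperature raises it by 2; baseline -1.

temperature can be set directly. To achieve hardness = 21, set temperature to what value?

temperature = 6

Substituting into the hardness equation gives hardness = 6*temperature - 15.
Solve 6*temperature - 15 = 21: temperature = (21 + 15) / 6 = 6.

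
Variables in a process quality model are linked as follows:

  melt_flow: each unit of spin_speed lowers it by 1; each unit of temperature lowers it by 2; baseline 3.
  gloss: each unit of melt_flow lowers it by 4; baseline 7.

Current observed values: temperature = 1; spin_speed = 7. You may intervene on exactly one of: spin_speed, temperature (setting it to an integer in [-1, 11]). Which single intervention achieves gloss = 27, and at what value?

set spin_speed = 6

Intervening on spin_speed: with other inputs at their observed values, gloss = 4*spin_speed + 3. Solving for 27 gives spin_speed = 6, within [-1, 11].
Intervening on temperature: gloss = 8*temperature + 23. Reaching 27 requires temperature = 1/2, not an integer.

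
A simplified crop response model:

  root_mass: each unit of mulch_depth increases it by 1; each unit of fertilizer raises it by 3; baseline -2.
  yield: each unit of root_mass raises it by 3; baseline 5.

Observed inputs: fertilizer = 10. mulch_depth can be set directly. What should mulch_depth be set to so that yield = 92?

Substituting into the root_mass equation gives root_mass = mulch_depth + 28.
Substituting into the yield equation gives yield = 3*mulch_depth + 89.
Solve 3*mulch_depth + 89 = 92: mulch_depth = (92 - 89) / 3 = 1.

mulch_depth = 1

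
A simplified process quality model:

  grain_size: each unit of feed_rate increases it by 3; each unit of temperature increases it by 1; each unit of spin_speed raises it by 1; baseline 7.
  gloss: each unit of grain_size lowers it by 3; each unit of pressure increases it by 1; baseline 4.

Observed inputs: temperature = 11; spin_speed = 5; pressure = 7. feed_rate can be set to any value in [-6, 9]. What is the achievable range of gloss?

Substituting into the grain_size equation gives grain_size = 3*feed_rate + 23.
Substituting into the gloss equation gives gloss = -9*feed_rate - 58.
Linear in feed_rate, so extremes are at the endpoints: feed_rate = -6 gives gloss = -4; feed_rate = 9 gives gloss = -139.

-139 to -4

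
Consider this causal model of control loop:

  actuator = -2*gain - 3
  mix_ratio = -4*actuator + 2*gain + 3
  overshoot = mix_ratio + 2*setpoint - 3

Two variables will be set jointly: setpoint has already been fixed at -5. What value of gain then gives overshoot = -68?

With setpoint held at -5:
Substituting into the mix_ratio equation gives mix_ratio = 10*gain + 15.
So overshoot = 10*gain + 2.
Solve 10*gain + 2 = -68: gain = (-68 - 2) / 10 = -7.

gain = -7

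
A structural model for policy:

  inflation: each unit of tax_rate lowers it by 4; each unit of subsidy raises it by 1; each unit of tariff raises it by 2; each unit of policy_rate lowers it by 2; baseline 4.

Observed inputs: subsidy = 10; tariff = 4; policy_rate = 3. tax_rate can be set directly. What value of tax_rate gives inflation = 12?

Substituting into the inflation equation gives inflation = -4*tax_rate + 16.
Solve -4*tax_rate + 16 = 12: tax_rate = (12 - 16) / -4 = 1.

tax_rate = 1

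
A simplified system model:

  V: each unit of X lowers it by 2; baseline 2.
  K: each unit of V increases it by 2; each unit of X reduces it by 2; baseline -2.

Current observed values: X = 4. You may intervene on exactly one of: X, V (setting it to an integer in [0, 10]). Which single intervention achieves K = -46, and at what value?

Intervening on X: with other inputs at their observed values, K = -6*X + 2. Solving for -46 gives X = 8, within [0, 10].
Intervening on V: K = 2*V - 10. Reaching -46 requires V = -18, outside [0, 10].

set X = 8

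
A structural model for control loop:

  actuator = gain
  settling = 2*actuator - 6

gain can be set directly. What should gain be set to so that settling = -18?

Substituting into the settling equation gives settling = 2*gain - 6.
Solve 2*gain - 6 = -18: gain = (-18 + 6) / 2 = -6.

gain = -6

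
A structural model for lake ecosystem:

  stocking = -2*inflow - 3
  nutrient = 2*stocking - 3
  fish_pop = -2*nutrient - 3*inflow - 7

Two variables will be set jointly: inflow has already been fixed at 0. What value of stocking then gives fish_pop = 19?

With inflow held at 0:
Intervening on stocking fixes its value directly, overriding its dependence on inflow.
Substituting into the fish_pop equation gives fish_pop = -4*stocking - 1.
Solve -4*stocking - 1 = 19: stocking = (19 + 1) / -4 = -5.

stocking = -5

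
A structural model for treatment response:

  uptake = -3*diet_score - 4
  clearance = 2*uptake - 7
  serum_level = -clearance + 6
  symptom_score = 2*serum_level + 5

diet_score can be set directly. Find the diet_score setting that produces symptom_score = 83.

Substituting into the clearance equation gives clearance = -6*diet_score - 15.
Substituting into the serum_level equation gives serum_level = 6*diet_score + 21.
So symptom_score = 12*diet_score + 47.
Solve 12*diet_score + 47 = 83: diet_score = (83 - 47) / 12 = 3.

diet_score = 3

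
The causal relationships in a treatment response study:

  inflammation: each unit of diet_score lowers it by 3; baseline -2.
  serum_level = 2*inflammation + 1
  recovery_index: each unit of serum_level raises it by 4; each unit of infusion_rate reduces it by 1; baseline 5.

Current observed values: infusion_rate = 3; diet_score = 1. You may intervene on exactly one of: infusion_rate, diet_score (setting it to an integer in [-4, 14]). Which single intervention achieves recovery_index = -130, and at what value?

set diet_score = 5

Intervening on infusion_rate: recovery_index = -infusion_rate - 31. Reaching -130 requires infusion_rate = 99, outside [-4, 14].
Intervening on diet_score: with other inputs at their observed values, recovery_index = -24*diet_score - 10. Solving for -130 gives diet_score = 5, within [-4, 14].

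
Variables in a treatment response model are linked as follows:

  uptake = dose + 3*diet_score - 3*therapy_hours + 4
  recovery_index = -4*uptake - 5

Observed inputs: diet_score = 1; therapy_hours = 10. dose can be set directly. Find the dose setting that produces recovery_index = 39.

Substituting into the uptake equation gives uptake = dose - 23.
So recovery_index = -4*dose + 87.
Solve -4*dose + 87 = 39: dose = (39 - 87) / -4 = 12.

dose = 12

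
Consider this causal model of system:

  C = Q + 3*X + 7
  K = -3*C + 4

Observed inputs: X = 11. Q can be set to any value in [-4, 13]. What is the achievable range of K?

-155 to -104

Substituting into the C equation gives C = Q + 40.
Substituting into the K equation gives K = -3*Q - 116.
Linear in Q, so extremes are at the endpoints: Q = -4 gives K = -104; Q = 13 gives K = -155.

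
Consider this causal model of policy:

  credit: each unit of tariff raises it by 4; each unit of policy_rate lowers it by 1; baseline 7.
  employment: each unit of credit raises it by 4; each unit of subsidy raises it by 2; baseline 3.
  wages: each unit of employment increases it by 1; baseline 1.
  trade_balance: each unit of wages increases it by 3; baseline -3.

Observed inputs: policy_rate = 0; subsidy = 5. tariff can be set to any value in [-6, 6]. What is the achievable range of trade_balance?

-165 to 411

Substituting into the credit equation gives credit = 4*tariff + 7.
This gives employment = 16*tariff + 41.
Substituting into the wages equation gives wages = 16*tariff + 42.
Substituting into the trade_balance equation gives trade_balance = 48*tariff + 123.
Linear in tariff, so extremes are at the endpoints: tariff = -6 gives trade_balance = -165; tariff = 6 gives trade_balance = 411.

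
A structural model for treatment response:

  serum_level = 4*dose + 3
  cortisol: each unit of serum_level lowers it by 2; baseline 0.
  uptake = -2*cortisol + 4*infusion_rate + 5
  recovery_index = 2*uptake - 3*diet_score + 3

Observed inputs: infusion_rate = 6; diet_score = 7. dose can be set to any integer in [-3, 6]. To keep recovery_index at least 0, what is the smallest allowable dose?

dose = -2

Substituting into the cortisol equation gives cortisol = -8*dose - 6.
This gives uptake = 16*dose + 41.
Substituting into the recovery_index equation gives recovery_index = 32*dose + 64.
Require 32*dose + 64 ≥ 0, so dose ≥ -2.
The smallest integer in [-3, 6] satisfying this is -2.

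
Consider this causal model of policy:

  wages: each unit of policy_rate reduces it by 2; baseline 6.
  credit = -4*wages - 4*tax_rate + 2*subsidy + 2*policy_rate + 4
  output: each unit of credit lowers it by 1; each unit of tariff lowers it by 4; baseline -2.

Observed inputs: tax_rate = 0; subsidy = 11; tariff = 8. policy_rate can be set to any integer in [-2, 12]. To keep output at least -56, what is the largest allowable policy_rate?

Substituting into the credit equation gives credit = 10*policy_rate + 2.
Substituting into the output equation gives output = -10*policy_rate - 36.
Require -10*policy_rate - 36 ≥ -56, so policy_rate ≤ 2.
The largest integer in [-2, 12] satisfying this is 2.

policy_rate = 2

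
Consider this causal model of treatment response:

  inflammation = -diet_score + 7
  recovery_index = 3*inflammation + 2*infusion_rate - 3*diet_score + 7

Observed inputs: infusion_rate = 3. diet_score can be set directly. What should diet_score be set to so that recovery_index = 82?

diet_score = -8

Substituting into the recovery_index equation gives recovery_index = -6*diet_score + 34.
Solve -6*diet_score + 34 = 82: diet_score = (82 - 34) / -6 = -8.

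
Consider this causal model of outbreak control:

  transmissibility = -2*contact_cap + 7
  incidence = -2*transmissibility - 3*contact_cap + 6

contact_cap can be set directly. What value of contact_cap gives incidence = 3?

Substituting into the incidence equation gives incidence = contact_cap - 8.
Solve contact_cap - 8 = 3: contact_cap = (3 + 8) / 1 = 11.

contact_cap = 11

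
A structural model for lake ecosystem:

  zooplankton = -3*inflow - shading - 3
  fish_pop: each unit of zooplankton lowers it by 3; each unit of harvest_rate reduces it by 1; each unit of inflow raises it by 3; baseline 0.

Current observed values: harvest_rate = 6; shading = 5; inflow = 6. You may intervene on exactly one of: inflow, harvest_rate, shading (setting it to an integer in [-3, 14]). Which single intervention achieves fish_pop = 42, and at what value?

set inflow = 2

Intervening on inflow: with other inputs at their observed values, fish_pop = 12*inflow + 18. Solving for 42 gives inflow = 2, within [-3, 14].
Intervening on harvest_rate: fish_pop = -harvest_rate + 96. Reaching 42 requires harvest_rate = 54, outside [-3, 14].
Intervening on shading: fish_pop = 3*shading + 75. Reaching 42 requires shading = -11, outside [-3, 14].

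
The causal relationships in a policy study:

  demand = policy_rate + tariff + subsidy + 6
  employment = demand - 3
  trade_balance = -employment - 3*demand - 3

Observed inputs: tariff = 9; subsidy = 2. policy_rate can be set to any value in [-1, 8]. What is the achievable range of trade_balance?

Substituting into the demand equation gives demand = policy_rate + 17.
Substituting into the employment equation gives employment = policy_rate + 14.
Substituting into the trade_balance equation gives trade_balance = -4*policy_rate - 68.
Linear in policy_rate, so extremes are at the endpoints: policy_rate = -1 gives trade_balance = -64; policy_rate = 8 gives trade_balance = -100.

-100 to -64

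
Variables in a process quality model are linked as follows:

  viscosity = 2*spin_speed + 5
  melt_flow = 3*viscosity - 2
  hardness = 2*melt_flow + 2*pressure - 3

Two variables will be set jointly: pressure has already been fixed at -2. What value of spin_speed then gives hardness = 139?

spin_speed = 10

With pressure held at -2:
Substituting into the melt_flow equation gives melt_flow = 6*spin_speed + 13.
So hardness = 12*spin_speed + 19.
Solve 12*spin_speed + 19 = 139: spin_speed = (139 - 19) / 12 = 10.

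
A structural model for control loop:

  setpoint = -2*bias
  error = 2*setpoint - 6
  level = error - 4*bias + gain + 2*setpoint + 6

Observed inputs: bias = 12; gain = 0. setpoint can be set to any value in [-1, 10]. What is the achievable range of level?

Intervening on setpoint fixes its value directly, overriding its dependence on bias.
Substituting into the level equation gives level = 4*setpoint - 48.
Linear in setpoint, so extremes are at the endpoints: setpoint = -1 gives level = -52; setpoint = 10 gives level = -8.

-52 to -8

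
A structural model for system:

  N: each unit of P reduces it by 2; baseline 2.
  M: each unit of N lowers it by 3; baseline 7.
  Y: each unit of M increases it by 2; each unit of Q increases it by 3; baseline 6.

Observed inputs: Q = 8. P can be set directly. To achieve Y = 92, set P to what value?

Substituting into the M equation gives M = 6*P + 1.
Substituting into the Y equation gives Y = 12*P + 32.
Solve 12*P + 32 = 92: P = (92 - 32) / 12 = 5.

P = 5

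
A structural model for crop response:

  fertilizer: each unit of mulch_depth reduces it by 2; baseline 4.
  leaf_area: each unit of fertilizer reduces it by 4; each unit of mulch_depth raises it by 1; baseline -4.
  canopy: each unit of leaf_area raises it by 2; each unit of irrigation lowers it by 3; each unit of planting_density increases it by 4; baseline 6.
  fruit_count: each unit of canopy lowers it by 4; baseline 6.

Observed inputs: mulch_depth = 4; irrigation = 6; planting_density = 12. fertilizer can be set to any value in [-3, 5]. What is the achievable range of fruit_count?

-234 to 22

Intervening on fertilizer fixes its value directly, overriding its dependence on mulch_depth.
Substituting into the leaf_area equation gives leaf_area = -4*fertilizer.
canopy becomes -8*fertilizer + 36.
This gives fruit_count = 32*fertilizer - 138.
Linear in fertilizer, so extremes are at the endpoints: fertilizer = -3 gives fruit_count = -234; fertilizer = 5 gives fruit_count = 22.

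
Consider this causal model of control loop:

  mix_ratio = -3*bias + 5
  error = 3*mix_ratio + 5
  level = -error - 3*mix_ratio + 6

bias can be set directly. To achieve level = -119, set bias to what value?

Substituting into the error equation gives error = -9*bias + 20.
This gives level = 18*bias - 29.
Solve 18*bias - 29 = -119: bias = (-119 + 29) / 18 = -5.

bias = -5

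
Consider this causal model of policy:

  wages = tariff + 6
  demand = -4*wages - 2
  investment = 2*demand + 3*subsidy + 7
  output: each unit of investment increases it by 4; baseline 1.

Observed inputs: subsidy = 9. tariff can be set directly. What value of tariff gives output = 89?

Substituting into the demand equation gives demand = -4*tariff - 26.
So investment = -8*tariff - 18.
So output = -32*tariff - 71.
Solve -32*tariff - 71 = 89: tariff = (89 + 71) / -32 = -5.

tariff = -5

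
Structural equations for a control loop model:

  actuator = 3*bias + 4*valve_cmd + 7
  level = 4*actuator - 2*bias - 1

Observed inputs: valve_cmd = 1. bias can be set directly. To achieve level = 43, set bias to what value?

Substituting into the actuator equation gives actuator = 3*bias + 11.
So level = 10*bias + 43.
Solve 10*bias + 43 = 43: bias = (43 - 43) / 10 = 0.

bias = 0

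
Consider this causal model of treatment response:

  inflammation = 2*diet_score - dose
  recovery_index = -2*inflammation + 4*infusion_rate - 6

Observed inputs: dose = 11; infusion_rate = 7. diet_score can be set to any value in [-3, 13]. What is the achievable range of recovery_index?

Substituting into the inflammation equation gives inflammation = 2*diet_score - 11.
So recovery_index = -4*diet_score + 44.
Linear in diet_score, so extremes are at the endpoints: diet_score = -3 gives recovery_index = 56; diet_score = 13 gives recovery_index = -8.

-8 to 56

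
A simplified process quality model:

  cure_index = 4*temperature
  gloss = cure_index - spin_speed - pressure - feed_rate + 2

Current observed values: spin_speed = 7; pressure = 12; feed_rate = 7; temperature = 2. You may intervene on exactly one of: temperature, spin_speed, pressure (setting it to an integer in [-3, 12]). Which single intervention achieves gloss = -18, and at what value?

Intervening on temperature: gloss = 4*temperature - 24. Reaching -18 requires temperature = 3/2, not an integer.
Intervening on spin_speed: with other inputs at their observed values, gloss = -spin_speed - 9. Solving for -18 gives spin_speed = 9, within [-3, 12].
Intervening on pressure: gloss = -pressure - 4. Reaching -18 requires pressure = 14, outside [-3, 12].

set spin_speed = 9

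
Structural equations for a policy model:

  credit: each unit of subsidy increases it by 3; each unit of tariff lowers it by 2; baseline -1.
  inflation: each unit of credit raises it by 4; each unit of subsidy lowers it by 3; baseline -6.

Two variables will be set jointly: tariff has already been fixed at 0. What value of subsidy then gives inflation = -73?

With tariff held at 0:
Substituting into the credit equation gives credit = 3*subsidy - 1.
inflation becomes 9*subsidy - 10.
Solve 9*subsidy - 10 = -73: subsidy = (-73 + 10) / 9 = -7.

subsidy = -7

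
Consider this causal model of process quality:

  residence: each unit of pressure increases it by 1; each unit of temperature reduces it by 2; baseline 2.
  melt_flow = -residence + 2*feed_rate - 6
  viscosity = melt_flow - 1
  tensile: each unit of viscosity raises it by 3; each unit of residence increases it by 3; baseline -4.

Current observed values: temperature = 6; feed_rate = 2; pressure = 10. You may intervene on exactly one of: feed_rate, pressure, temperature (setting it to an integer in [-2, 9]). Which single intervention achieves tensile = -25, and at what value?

Intervening on feed_rate: with other inputs at their observed values, tensile = 6*feed_rate - 25. Solving for -25 gives feed_rate = 0, within [-2, 9].
Intervening on pressure: the paths from pressure to tensile cancel (net effect zero), leaving tensile = -13; -25 is unreachable this way.
Intervening on temperature: the paths from temperature to tensile cancel (net effect zero), leaving tensile = -13; -25 is unreachable this way.

set feed_rate = 0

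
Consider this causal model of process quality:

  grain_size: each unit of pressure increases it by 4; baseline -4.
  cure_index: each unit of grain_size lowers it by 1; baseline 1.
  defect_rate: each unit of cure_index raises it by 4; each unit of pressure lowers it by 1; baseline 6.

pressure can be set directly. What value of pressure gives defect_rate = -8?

pressure = 2

Substituting into the cure_index equation gives cure_index = -4*pressure + 5.
Substituting into the defect_rate equation gives defect_rate = -17*pressure + 26.
Solve -17*pressure + 26 = -8: pressure = (-8 - 26) / -17 = 2.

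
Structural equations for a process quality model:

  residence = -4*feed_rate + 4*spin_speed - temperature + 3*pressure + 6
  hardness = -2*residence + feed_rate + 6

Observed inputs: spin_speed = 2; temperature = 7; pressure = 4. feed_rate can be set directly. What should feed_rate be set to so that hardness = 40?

feed_rate = 8

Substituting into the residence equation gives residence = -4*feed_rate + 19.
So hardness = 9*feed_rate - 32.
Solve 9*feed_rate - 32 = 40: feed_rate = (40 + 32) / 9 = 8.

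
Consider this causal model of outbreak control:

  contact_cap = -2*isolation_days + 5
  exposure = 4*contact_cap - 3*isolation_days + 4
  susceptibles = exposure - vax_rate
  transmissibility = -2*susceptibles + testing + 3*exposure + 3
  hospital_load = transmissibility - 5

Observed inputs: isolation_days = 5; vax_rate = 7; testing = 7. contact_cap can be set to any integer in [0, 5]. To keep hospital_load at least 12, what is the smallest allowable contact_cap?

Intervening on contact_cap fixes its value directly, overriding its dependence on isolation_days.
Substituting into the exposure equation gives exposure = 4*contact_cap - 11.
Substituting into the susceptibles equation gives susceptibles = 4*contact_cap - 18.
Substituting into the transmissibility equation gives transmissibility = 4*contact_cap + 13.
hospital_load becomes 4*contact_cap + 8.
Require 4*contact_cap + 8 ≥ 12, so contact_cap ≥ 1.
The smallest integer in [0, 5] satisfying this is 1.

contact_cap = 1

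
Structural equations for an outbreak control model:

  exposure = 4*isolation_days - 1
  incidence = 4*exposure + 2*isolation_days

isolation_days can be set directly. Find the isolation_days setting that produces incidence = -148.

Substituting into the incidence equation gives incidence = 18*isolation_days - 4.
Solve 18*isolation_days - 4 = -148: isolation_days = (-148 + 4) / 18 = -8.

isolation_days = -8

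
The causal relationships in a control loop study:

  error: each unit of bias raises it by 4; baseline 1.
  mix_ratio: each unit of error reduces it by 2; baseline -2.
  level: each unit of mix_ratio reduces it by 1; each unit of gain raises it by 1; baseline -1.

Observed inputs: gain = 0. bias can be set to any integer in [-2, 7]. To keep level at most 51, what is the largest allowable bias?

Substituting into the mix_ratio equation gives mix_ratio = -8*bias - 4.
Substituting into the level equation gives level = 8*bias + 3.
Require 8*bias + 3 ≤ 51, so bias ≤ 6.
The largest integer in [-2, 7] satisfying this is 6.

bias = 6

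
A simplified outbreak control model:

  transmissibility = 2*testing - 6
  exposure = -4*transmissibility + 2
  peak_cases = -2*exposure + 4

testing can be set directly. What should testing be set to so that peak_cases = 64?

Substituting into the exposure equation gives exposure = -8*testing + 26.
This gives peak_cases = 16*testing - 48.
Solve 16*testing - 48 = 64: testing = (64 + 48) / 16 = 7.

testing = 7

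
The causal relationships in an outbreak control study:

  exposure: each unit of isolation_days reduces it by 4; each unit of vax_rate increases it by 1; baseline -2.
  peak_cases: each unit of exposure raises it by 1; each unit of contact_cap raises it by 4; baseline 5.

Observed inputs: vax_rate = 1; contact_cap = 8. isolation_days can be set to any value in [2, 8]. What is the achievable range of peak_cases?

Substituting into the exposure equation gives exposure = -4*isolation_days - 1.
Substituting into the peak_cases equation gives peak_cases = -4*isolation_days + 36.
Linear in isolation_days, so extremes are at the endpoints: isolation_days = 2 gives peak_cases = 28; isolation_days = 8 gives peak_cases = 4.

4 to 28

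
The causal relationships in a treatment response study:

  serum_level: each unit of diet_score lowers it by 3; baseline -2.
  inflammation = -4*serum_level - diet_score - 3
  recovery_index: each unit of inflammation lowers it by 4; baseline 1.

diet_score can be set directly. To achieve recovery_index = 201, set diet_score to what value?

Substituting into the inflammation equation gives inflammation = 11*diet_score + 5.
So recovery_index = -44*diet_score - 19.
Solve -44*diet_score - 19 = 201: diet_score = (201 + 19) / -44 = -5.

diet_score = -5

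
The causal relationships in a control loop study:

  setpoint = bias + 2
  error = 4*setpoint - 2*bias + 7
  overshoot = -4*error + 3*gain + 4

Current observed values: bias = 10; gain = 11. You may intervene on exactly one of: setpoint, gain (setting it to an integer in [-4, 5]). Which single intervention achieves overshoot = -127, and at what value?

set gain = 3

Intervening on setpoint: overshoot = -16*setpoint + 89. Reaching -127 requires setpoint = 27/2, not an integer.
Intervening on gain: with other inputs at their observed values, overshoot = 3*gain - 136. Solving for -127 gives gain = 3, within [-4, 5].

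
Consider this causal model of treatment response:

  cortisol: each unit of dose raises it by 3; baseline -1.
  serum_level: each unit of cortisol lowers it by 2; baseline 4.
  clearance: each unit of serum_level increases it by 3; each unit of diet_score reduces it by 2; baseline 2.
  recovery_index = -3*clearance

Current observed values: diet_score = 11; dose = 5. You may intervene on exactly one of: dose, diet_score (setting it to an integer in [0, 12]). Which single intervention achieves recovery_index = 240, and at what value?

Intervening on dose: recovery_index = 54*dose + 6. Reaching 240 requires dose = 13/3, not an integer.
Intervening on diet_score: with other inputs at their observed values, recovery_index = 6*diet_score + 210. Solving for 240 gives diet_score = 5, within [0, 12].

set diet_score = 5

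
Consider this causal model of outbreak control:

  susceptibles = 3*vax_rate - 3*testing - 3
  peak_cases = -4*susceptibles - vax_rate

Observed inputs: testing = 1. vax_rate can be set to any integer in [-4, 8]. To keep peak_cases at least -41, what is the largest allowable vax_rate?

vax_rate = 5

Substituting into the susceptibles equation gives susceptibles = 3*vax_rate - 6.
So peak_cases = -13*vax_rate + 24.
Require -13*vax_rate + 24 ≥ -41, so vax_rate ≤ 5.
The largest integer in [-4, 8] satisfying this is 5.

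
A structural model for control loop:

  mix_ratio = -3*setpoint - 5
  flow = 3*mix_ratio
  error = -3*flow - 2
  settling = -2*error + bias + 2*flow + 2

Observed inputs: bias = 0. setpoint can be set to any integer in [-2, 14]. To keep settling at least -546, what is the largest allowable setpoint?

setpoint = 6

Substituting into the flow equation gives flow = -9*setpoint - 15.
Substituting into the error equation gives error = 27*setpoint + 43.
This gives settling = -72*setpoint - 114.
Require -72*setpoint - 114 ≥ -546, so setpoint ≤ 6.
The largest integer in [-2, 14] satisfying this is 6.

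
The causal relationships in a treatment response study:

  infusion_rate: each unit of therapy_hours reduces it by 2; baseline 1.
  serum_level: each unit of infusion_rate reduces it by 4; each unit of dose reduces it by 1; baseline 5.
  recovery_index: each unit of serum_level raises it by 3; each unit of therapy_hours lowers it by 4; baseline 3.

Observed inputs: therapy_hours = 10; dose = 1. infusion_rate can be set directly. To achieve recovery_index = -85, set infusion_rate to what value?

infusion_rate = 5

Intervening on infusion_rate fixes its value directly, overriding its dependence on therapy_hours.
Substituting into the serum_level equation gives serum_level = -4*infusion_rate + 4.
Substituting into the recovery_index equation gives recovery_index = -12*infusion_rate - 25.
Solve -12*infusion_rate - 25 = -85: infusion_rate = (-85 + 25) / -12 = 5.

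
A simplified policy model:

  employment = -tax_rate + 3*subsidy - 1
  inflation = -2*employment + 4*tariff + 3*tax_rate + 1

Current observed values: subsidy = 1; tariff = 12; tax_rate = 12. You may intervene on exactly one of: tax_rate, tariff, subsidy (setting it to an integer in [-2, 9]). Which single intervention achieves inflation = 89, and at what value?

set tariff = 8

Intervening on tax_rate: inflation = 5*tax_rate + 45. Reaching 89 requires tax_rate = 44/5, not an integer.
Intervening on tariff: with other inputs at their observed values, inflation = 4*tariff + 57. Solving for 89 gives tariff = 8, within [-2, 9].
Intervening on subsidy: inflation = -6*subsidy + 111. Reaching 89 requires subsidy = 11/3, not an integer.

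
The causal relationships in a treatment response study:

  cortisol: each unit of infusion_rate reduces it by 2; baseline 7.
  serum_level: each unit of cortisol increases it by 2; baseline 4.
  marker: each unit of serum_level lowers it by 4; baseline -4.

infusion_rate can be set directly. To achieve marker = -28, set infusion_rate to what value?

infusion_rate = 3

Substituting into the serum_level equation gives serum_level = -4*infusion_rate + 18.
Substituting into the marker equation gives marker = 16*infusion_rate - 76.
Solve 16*infusion_rate - 76 = -28: infusion_rate = (-28 + 76) / 16 = 3.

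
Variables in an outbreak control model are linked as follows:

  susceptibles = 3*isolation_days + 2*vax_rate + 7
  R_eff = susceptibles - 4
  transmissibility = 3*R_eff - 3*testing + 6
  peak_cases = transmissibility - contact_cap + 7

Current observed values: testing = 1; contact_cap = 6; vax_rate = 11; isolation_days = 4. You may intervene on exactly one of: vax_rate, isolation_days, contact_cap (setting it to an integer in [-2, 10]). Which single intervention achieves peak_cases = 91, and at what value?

Intervening on vax_rate: with other inputs at their observed values, peak_cases = 6*vax_rate + 49. Solving for 91 gives vax_rate = 7, within [-2, 10].
Intervening on isolation_days: peak_cases = 9*isolation_days + 79. Reaching 91 requires isolation_days = 4/3, not an integer.
Intervening on contact_cap: peak_cases = -contact_cap + 121. Reaching 91 requires contact_cap = 30, outside [-2, 10].

set vax_rate = 7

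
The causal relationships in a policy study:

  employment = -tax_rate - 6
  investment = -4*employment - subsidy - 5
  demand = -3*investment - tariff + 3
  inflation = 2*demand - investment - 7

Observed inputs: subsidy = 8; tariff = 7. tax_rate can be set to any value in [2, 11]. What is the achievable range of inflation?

-400 to -148

Substituting into the investment equation gives investment = 4*tax_rate + 11.
Substituting into the demand equation gives demand = -12*tax_rate - 37.
Substituting into the inflation equation gives inflation = -28*tax_rate - 92.
Linear in tax_rate, so extremes are at the endpoints: tax_rate = 2 gives inflation = -148; tax_rate = 11 gives inflation = -400.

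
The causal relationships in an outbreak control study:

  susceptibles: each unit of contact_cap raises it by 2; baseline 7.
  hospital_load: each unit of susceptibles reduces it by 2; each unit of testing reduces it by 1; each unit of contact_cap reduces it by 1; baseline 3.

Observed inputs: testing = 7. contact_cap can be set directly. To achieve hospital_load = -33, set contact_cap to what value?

contact_cap = 3

Substituting into the hospital_load equation gives hospital_load = -5*contact_cap - 18.
Solve -5*contact_cap - 18 = -33: contact_cap = (-33 + 18) / -5 = 3.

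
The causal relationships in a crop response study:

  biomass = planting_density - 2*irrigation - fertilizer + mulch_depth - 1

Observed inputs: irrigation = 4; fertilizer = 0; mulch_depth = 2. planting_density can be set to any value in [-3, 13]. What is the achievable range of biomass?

-10 to 6

Substituting into the biomass equation gives biomass = planting_density - 7.
Linear in planting_density, so extremes are at the endpoints: planting_density = -3 gives biomass = -10; planting_density = 13 gives biomass = 6.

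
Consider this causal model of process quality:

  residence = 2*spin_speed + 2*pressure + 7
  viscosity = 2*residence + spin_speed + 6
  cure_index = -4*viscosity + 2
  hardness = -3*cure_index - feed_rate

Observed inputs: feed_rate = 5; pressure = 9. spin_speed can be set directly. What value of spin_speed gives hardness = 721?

Substituting into the residence equation gives residence = 2*spin_speed + 25.
Substituting into the viscosity equation gives viscosity = 5*spin_speed + 56.
cure_index becomes -20*spin_speed - 222.
Substituting into the hardness equation gives hardness = 60*spin_speed + 661.
Solve 60*spin_speed + 661 = 721: spin_speed = (721 - 661) / 60 = 1.

spin_speed = 1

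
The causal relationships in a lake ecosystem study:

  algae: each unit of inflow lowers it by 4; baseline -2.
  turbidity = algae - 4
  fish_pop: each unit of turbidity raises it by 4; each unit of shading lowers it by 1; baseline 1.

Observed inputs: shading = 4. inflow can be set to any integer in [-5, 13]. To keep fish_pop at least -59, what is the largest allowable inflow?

inflow = 2

Substituting into the turbidity equation gives turbidity = -4*inflow - 6.
Substituting into the fish_pop equation gives fish_pop = -16*inflow - 27.
Require -16*inflow - 27 ≥ -59, so inflow ≤ 2.
The largest integer in [-5, 13] satisfying this is 2.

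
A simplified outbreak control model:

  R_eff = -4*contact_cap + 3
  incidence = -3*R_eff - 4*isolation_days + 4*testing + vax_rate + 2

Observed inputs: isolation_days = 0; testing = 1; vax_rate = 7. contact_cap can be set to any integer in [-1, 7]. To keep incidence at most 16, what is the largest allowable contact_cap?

Substituting into the incidence equation gives incidence = 12*contact_cap + 4.
Require 12*contact_cap + 4 ≤ 16, so contact_cap ≤ 1.
The largest integer in [-1, 7] satisfying this is 1.

contact_cap = 1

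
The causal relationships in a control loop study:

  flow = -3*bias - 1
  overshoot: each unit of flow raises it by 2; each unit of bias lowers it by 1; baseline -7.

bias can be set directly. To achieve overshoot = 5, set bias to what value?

bias = -2

Substituting into the overshoot equation gives overshoot = -7*bias - 9.
Solve -7*bias - 9 = 5: bias = (5 + 9) / -7 = -2.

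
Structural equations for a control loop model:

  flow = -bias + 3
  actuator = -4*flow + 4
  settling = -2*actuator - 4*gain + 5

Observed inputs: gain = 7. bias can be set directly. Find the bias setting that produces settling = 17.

bias = -3

Substituting into the actuator equation gives actuator = 4*bias - 8.
settling becomes -8*bias - 7.
Solve -8*bias - 7 = 17: bias = (17 + 7) / -8 = -3.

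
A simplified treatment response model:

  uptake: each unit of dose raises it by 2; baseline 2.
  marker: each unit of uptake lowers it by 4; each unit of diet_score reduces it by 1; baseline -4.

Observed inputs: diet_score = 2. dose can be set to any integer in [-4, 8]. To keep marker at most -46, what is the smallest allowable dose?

dose = 4

Substituting into the marker equation gives marker = -8*dose - 14.
Require -8*dose - 14 ≤ -46, so dose ≥ 4.
The smallest integer in [-4, 8] satisfying this is 4.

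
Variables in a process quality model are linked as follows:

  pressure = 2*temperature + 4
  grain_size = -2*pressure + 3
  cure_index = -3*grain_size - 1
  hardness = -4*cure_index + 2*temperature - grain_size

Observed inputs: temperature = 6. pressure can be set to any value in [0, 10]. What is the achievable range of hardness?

Intervening on pressure fixes its value directly, overriding its dependence on temperature.
Substituting into the cure_index equation gives cure_index = 6*pressure - 10.
hardness becomes -22*pressure + 49.
Linear in pressure, so extremes are at the endpoints: pressure = 0 gives hardness = 49; pressure = 10 gives hardness = -171.

-171 to 49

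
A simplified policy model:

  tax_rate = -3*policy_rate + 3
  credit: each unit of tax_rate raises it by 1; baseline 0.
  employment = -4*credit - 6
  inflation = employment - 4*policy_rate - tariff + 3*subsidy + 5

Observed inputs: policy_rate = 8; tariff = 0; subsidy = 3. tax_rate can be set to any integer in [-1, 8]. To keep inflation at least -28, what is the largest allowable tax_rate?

tax_rate = 1

Intervening on tax_rate fixes its value directly, overriding its dependence on policy_rate.
Substituting into the employment equation gives employment = -4*tax_rate - 6.
So inflation = -4*tax_rate - 24.
Require -4*tax_rate - 24 ≥ -28, so tax_rate ≤ 1.
The largest integer in [-1, 8] satisfying this is 1.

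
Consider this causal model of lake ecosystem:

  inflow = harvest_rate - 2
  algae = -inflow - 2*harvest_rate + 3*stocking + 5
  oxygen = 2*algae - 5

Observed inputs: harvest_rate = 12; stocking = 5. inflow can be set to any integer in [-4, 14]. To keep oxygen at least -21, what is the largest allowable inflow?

inflow = 4

Intervening on inflow fixes its value directly, overriding its dependence on harvest_rate.
Substituting into the algae equation gives algae = -inflow - 4.
So oxygen = -2*inflow - 13.
Require -2*inflow - 13 ≥ -21, so inflow ≤ 4.
The largest integer in [-4, 14] satisfying this is 4.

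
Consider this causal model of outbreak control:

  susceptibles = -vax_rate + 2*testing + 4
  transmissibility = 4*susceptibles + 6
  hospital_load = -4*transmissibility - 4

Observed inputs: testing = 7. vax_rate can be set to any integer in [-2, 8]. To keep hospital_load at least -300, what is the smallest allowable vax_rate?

vax_rate = 1

Substituting into the susceptibles equation gives susceptibles = -vax_rate + 18.
Substituting into the transmissibility equation gives transmissibility = -4*vax_rate + 78.
hospital_load becomes 16*vax_rate - 316.
Require 16*vax_rate - 316 ≥ -300, so vax_rate ≥ 1.
The smallest integer in [-2, 8] satisfying this is 1.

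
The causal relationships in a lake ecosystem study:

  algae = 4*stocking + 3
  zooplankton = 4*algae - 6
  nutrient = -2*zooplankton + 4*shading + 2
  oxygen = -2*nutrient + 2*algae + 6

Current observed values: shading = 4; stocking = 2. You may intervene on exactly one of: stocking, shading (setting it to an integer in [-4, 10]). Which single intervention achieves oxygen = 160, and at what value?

set shading = 2

Intervening on stocking: oxygen = 72*stocking. Reaching 160 requires stocking = 20/9, not an integer.
Intervening on shading: with other inputs at their observed values, oxygen = -8*shading + 176. Solving for 160 gives shading = 2, within [-4, 10].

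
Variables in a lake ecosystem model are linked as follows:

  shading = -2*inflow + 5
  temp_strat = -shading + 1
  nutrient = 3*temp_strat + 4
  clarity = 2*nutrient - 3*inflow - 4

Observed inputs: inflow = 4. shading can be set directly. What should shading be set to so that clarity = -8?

shading = 1

Intervening on shading fixes its value directly, overriding its dependence on inflow.
Substituting into the nutrient equation gives nutrient = -3*shading + 7.
Substituting into the clarity equation gives clarity = -6*shading - 2.
Solve -6*shading - 2 = -8: shading = (-8 + 2) / -6 = 1.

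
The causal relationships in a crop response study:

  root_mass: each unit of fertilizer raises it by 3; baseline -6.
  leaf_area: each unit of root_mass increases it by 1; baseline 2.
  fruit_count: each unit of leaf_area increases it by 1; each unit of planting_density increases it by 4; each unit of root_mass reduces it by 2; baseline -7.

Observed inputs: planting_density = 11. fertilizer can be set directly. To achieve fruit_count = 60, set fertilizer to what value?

fertilizer = -5

Substituting into the leaf_area equation gives leaf_area = 3*fertilizer - 4.
This gives fruit_count = -3*fertilizer + 45.
Solve -3*fertilizer + 45 = 60: fertilizer = (60 - 45) / -3 = -5.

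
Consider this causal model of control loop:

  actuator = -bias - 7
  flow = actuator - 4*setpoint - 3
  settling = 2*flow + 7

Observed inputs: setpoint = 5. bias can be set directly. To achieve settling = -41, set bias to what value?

bias = -6

Substituting into the flow equation gives flow = -bias - 30.
So settling = -2*bias - 53.
Solve -2*bias - 53 = -41: bias = (-41 + 53) / -2 = -6.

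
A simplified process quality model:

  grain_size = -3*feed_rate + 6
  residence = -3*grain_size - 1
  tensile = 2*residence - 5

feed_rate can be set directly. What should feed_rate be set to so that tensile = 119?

Substituting into the residence equation gives residence = 9*feed_rate - 19.
tensile becomes 18*feed_rate - 43.
Solve 18*feed_rate - 43 = 119: feed_rate = (119 + 43) / 18 = 9.

feed_rate = 9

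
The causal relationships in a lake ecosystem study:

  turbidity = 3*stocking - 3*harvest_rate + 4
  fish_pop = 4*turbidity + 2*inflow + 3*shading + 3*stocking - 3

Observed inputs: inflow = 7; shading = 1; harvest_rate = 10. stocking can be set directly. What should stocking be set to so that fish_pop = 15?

Substituting into the turbidity equation gives turbidity = 3*stocking - 26.
Substituting into the fish_pop equation gives fish_pop = 15*stocking - 90.
Solve 15*stocking - 90 = 15: stocking = (15 + 90) / 15 = 7.

stocking = 7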